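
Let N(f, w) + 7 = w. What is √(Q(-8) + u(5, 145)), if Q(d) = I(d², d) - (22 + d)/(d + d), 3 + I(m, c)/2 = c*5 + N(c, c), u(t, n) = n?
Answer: √478/4 ≈ 5.4658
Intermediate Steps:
N(f, w) = -7 + w
I(m, c) = -20 + 12*c (I(m, c) = -6 + 2*(c*5 + (-7 + c)) = -6 + 2*(5*c + (-7 + c)) = -6 + 2*(-7 + 6*c) = -6 + (-14 + 12*c) = -20 + 12*c)
Q(d) = -20 + 12*d - (22 + d)/(2*d) (Q(d) = (-20 + 12*d) - (22 + d)/(d + d) = (-20 + 12*d) - (22 + d)/(2*d) = -20 + 12*d - (22 + d)/(2*d))
√(Q(-8) + u(5, 145)) = √((-41/2 - 11/(-8) + 12*(-8)) + 145) = √((-41/2 - 11*(-⅛) - 96) + 145) = √((-41/2 + 11/8 - 96) + 145) = √(-921/8 + 145) = √(239/8) = √478/4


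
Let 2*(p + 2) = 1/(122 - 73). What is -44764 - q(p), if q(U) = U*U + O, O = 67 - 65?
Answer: -429970689/9604 ≈ -44770.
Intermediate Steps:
O = 2
p = -195/98 (p = -2 + 1/(2*(122 - 73)) = -2 + (½)/49 = -2 + (½)*(1/49) = -2 + 1/98 = -195/98 ≈ -1.9898)
q(U) = 2 + U² (q(U) = U*U + 2 = U² + 2 = 2 + U²)
-44764 - q(p) = -44764 - (2 + (-195/98)²) = -44764 - (2 + 38025/9604) = -44764 - 1*57233/9604 = -44764 - 57233/9604 = -429970689/9604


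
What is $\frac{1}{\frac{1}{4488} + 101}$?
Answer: $\frac{4488}{453289} \approx 0.009901$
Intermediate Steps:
$\frac{1}{\frac{1}{4488} + 101} = \frac{1}{\frac{453289}{4488}} = \frac{4488}{453289}$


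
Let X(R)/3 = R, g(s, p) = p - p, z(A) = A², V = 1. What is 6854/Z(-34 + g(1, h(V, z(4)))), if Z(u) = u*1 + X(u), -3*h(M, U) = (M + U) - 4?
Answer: -3427/68 ≈ -50.397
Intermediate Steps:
h(M, U) = 4/3 - M/3 - U/3 (h(M, U) = -((M + U) - 4)/3 = -(-4 + M + U)/3 = 4/3 - M/3 - U/3)
g(s, p) = 0
X(R) = 3*R
Z(u) = 4*u (Z(u) = u*1 + 3*u = u + 3*u = 4*u)
6854/Z(-34 + g(1, h(V, z(4)))) = 6854/((4*(-34 + 0))) = 6854/((4*(-34))) = 6854/(-136) = 6854*(-1/136) = -3427/68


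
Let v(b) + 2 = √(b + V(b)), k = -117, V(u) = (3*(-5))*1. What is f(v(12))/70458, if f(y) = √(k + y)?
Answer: √(-119 + I*√3)/70458 ≈ 1.1267e-6 + 0.00015483*I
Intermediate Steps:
V(u) = -15 (V(u) = -15*1 = -15)
v(b) = -2 + √(-15 + b) (v(b) = -2 + √(b - 15) = -2 + √(-15 + b))
f(y) = √(-117 + y)
f(v(12))/70458 = √(-117 + (-2 + √(-15 + 12)))/70458 = √(-117 + (-2 + √(-3)))*(1/70458) = √(-117 + (-2 + I*√3))*(1/70458) = √(-119 + I*√3)*(1/70458) = √(-119 + I*√3)/70458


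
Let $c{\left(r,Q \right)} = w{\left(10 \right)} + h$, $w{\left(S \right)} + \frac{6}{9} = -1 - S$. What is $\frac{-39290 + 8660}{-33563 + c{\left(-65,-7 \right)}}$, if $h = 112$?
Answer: $\frac{45945}{50194} \approx 0.91535$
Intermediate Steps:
$w{\left(S \right)} = - \frac{5}{3} - S$ ($w{\left(S \right)} = - \frac{2}{3} - \left(1 + S\right) = - \frac{5}{3} - S$)
$c{\left(r,Q \right)} = \frac{301}{3}$ ($c{\left(r,Q \right)} = \left(- \frac{5}{3} - 10\right) + 112 = - \frac{35}{3} + 112 = \frac{301}{3}$)
$\frac{-39290 + 8660}{-33563 + c{\left(-65,-7 \right)}} = \frac{-39290 + 8660}{-33563 + \frac{301}{3}} = - \frac{30630}{- \frac{100388}{3}} = \left(-30630\right) \left(- \frac{3}{100388}\right) = \frac{45945}{50194}$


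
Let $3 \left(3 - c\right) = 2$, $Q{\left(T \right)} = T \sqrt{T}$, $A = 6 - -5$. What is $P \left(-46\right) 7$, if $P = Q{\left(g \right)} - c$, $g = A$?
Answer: $\frac{2254}{3} - 3542 \sqrt{11} \approx -10996.0$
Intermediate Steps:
$A = 11$ ($A = 6 + 5 = 11$)
$g = 11$
$Q{\left(T \right)} = T^{\frac{3}{2}}$
$c = \frac{7}{3}$ ($c = 3 - \frac{2}{3} = \frac{7}{3} \approx 2.3333$)
$P = - \frac{7}{3} + 11 \sqrt{11}$ ($P = 11^{\frac{3}{2}} - \frac{7}{3} = 11 \sqrt{11} - \frac{7}{3} = - \frac{7}{3} + 11 \sqrt{11} \approx 34.15$)
$P \left(-46\right) 7 = \left(- \frac{7}{3} + 11 \sqrt{11}\right) \left(-46\right) 7 = \left(\frac{322}{3} - 506 \sqrt{11}\right) 7 = \frac{2254}{3} - 3542 \sqrt{11}$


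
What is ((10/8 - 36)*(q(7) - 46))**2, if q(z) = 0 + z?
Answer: 29387241/16 ≈ 1.8367e+6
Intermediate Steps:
q(z) = z
((10/8 - 36)*(q(7) - 46))**2 = ((10/8 - 36)*(7 - 46))**2 = ((10*(1/8) - 36)*(-39))**2 = ((5/4 - 36)*(-39))**2 = (-139/4*(-39))**2 = (5421/4)**2 = 29387241/16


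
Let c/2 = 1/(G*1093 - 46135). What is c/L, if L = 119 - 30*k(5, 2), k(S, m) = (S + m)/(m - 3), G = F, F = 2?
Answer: -2/14459221 ≈ -1.3832e-7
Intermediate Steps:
G = 2
k(S, m) = (S + m)/(-3 + m)
L = 329 (L = 119 - 30*(5 + 2)/(-3 + 2) = 119 - 30*7/(-1) = 119 - (-30)*7 = 119 - 30*(-7) = 119 + 210 = 329)
c = -2/43949 (c = 2/(2*1093 - 46135) = 2/(2186 - 46135) = 2/(-43949) = 2*(-1/43949) = -2/43949 ≈ -4.5507e-5)
c/L = -2/43949/329 = -2/43949*1/329 = -2/14459221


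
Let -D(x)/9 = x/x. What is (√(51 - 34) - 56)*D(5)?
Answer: 504 - 9*√17 ≈ 466.89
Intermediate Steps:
D(x) = -9 (D(x) = -9*x/x = -9*1 = -9)
(√(51 - 34) - 56)*D(5) = (√(51 - 34) - 56)*(-9) = (√17 - 56)*(-9) = (-56 + √17)*(-9) = 504 - 9*√17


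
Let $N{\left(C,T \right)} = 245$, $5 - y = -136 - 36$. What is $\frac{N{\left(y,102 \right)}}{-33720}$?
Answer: $- \frac{49}{6744} \approx -0.0072657$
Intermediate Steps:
$y = 177$ ($y = 5 - \left(-136 - 36\right) = 5 - -172 = 5 + 172 = 177$)
$\frac{N{\left(y,102 \right)}}{-33720} = \frac{245}{-33720} = 245 \left(- \frac{1}{33720}\right) = - \frac{49}{6744}$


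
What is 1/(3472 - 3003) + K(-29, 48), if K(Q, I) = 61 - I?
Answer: 6098/469 ≈ 13.002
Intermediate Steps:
1/(3472 - 3003) + K(-29, 48) = 1/(3472 - 3003) + (61 - 1*48) = 1/469 + (61 - 48) = 1/469 + 13 = 6098/469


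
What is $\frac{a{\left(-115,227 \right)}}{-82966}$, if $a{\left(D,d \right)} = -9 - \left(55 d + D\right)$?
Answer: $\frac{12379}{82966} \approx 0.14921$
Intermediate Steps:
$a{\left(D,d \right)} = -9 - D - 55 d$ ($a{\left(D,d \right)} = -9 - \left(D + 55 d\right) = -9 - D - 55 d$)
$\frac{a{\left(-115,227 \right)}}{-82966} = \frac{-9 - -115 - 12485}{-82966} = \left(-9 + 115 - 12485\right) \left(- \frac{1}{82966}\right) = \left(-12379\right) \left(- \frac{1}{82966}\right) = \frac{12379}{82966}$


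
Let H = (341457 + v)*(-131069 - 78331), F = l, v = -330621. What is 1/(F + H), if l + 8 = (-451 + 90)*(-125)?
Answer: -1/2269013283 ≈ -4.4072e-10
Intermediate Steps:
l = 45117 (l = -8 + (-451 + 90)*(-125) = -8 - 361*(-125) = -8 + 45125 = 45117)
F = 45117
H = -2269058400 (H = (341457 - 330621)*(-131069 - 78331) = 10836*(-209400) = -2269058400)
1/(F + H) = 1/(45117 - 2269058400) = 1/(-2269013283) = -1/2269013283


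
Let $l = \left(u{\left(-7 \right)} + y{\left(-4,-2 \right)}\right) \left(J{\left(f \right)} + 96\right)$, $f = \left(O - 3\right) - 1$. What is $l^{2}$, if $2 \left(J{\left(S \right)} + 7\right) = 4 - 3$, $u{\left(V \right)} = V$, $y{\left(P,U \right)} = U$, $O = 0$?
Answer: $\frac{2595321}{4} \approx 6.4883 \cdot 10^{5}$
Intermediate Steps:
$f = -4$ ($f = \left(0 - 3\right) - 1 = -3 - 1 = -4$)
$J{\left(S \right)} = - \frac{13}{2}$ ($J{\left(S \right)} = -7 + \frac{4 - 3}{2} = -7 + \frac{1}{2} \cdot 1 = -7 + \frac{1}{2} = - \frac{13}{2}$)
$l = - \frac{1611}{2}$ ($l = \left(-7 - 2\right) \left(- \frac{13}{2} + 96\right) = \left(-9\right) \frac{179}{2} = - \frac{1611}{2} \approx -805.5$)
$l^{2} = \left(- \frac{1611}{2}\right)^{2} = \frac{2595321}{4}$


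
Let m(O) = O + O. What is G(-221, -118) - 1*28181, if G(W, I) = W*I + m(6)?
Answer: -2091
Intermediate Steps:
m(O) = 2*O
G(W, I) = 12 + I*W (G(W, I) = W*I + 2*6 = I*W + 12 = 12 + I*W)
G(-221, -118) - 1*28181 = (12 - 118*(-221)) - 1*28181 = (12 + 26078) - 28181 = 26090 - 28181 = -2091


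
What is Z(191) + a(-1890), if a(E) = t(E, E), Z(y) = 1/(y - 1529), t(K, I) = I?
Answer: -2528821/1338 ≈ -1890.0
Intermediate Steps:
Z(y) = 1/(-1529 + y)
a(E) = E
Z(191) + a(-1890) = 1/(-1529 + 191) - 1890 = 1/(-1338) - 1890 = -1/1338 - 1890 = -2528821/1338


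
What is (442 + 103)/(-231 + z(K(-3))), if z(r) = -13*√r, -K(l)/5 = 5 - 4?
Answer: -125895/54206 + 7085*I*√5/54206 ≈ -2.3225 + 0.29227*I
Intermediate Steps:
K(l) = -5 (K(l) = -5*(5 - 4) = -5*1 = -5)
(442 + 103)/(-231 + z(K(-3))) = (442 + 103)/(-231 - 13*I*√5) = 545/(-231 - 13*I*√5)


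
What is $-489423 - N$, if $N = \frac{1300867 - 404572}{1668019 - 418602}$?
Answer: $- \frac{611494312686}{1249417} \approx -4.8942 \cdot 10^{5}$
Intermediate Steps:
$N = \frac{896295}{1249417} \approx 0.71737$
$-489423 - N = -489423 - \frac{896295}{1249417} = - \frac{611494312686}{1249417}$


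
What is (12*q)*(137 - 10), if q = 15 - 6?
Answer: 13716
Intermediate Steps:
q = 9
(12*q)*(137 - 10) = (12*9)*(137 - 10) = 108*127 = 13716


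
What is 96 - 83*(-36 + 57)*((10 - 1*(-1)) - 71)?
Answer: 104676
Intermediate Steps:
96 - 83*(-36 + 57)*((10 - 1*(-1)) - 71) = 96 - 1743*((10 + 1) - 71) = 96 - 1743*(11 - 71) = 96 - 1743*(-60) = 96 - 83*(-1260) = 96 + 104580 = 104676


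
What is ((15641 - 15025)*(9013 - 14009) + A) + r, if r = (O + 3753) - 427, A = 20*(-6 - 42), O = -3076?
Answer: -3078246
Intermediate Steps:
A = -960 (A = 20*(-48) = -960)
r = 250 (r = (-3076 + 3753) - 427 = 677 - 427 = 250)
((15641 - 15025)*(9013 - 14009) + A) + r = ((15641 - 15025)*(9013 - 14009) - 960) + 250 = (616*(-4996) - 960) + 250 = (-3077536 - 960) + 250 = -3078496 + 250 = -3078246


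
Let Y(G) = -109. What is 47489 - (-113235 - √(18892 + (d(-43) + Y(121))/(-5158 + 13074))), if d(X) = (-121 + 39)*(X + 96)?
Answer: 160724 + √295948797043/3958 ≈ 1.6086e+5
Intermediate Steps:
d(X) = -7872 - 82*X (d(X) = -82*(96 + X) = -7872 - 82*X)
47489 - (-113235 - √(18892 + (d(-43) + Y(121))/(-5158 + 13074))) = 47489 - (-113235 - √(18892 + ((-7872 - 82*(-43)) - 109)/(-5158 + 13074))) = 47489 - (-113235 - √(18892 + ((-7872 + 3526) - 109)/7916)) = 47489 - (-113235 - √(18892 + (-4346 - 109)*(1/7916))) = 47489 - (-113235 - √(18892 - 4455*1/7916)) = 47489 - (-113235 - √(18892 - 4455/7916)) = 47489 - (-113235 - √(149544617/7916)) = 47489 - (-113235 - √295948797043/3958) = 47489 + (113235 + √295948797043/3958) = 160724 + √295948797043/3958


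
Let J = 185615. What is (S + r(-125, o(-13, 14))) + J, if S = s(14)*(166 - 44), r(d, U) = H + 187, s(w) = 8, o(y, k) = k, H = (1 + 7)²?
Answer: 186842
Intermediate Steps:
H = 64 (H = 8² = 64)
r(d, U) = 251 (r(d, U) = 64 + 187 = 251)
S = 976 (S = 8*(166 - 44) = 8*122 = 976)
(S + r(-125, o(-13, 14))) + J = (976 + 251) + 185615 = 1227 + 185615 = 186842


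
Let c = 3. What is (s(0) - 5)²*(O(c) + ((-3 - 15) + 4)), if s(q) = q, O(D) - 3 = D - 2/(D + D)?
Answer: -625/3 ≈ -208.33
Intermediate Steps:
O(D) = 3 + D - 1/D (O(D) = 3 + (D - 2/(D + D)) = 3 + (D - 2/(2*D)) = 3 + (D + (1/(2*D))*(-2)) = 3 + (D - 1/D) = 3 + D - 1/D)
(s(0) - 5)²*(O(c) + ((-3 - 15) + 4)) = (0 - 5)²*((3 + 3 - 1/3) + ((-3 - 15) + 4)) = (-5)²*((3 + 3 - 1*⅓) + (-18 + 4)) = 25*((3 + 3 - ⅓) - 14) = 25*(17/3 - 14) = 25*(-25/3) = -625/3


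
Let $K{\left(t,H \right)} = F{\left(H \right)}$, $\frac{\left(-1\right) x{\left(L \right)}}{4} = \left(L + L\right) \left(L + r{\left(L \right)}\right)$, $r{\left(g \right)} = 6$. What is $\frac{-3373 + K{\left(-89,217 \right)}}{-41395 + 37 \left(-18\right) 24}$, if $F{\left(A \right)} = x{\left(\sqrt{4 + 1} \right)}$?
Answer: $\frac{3413}{57379} + \frac{48 \sqrt{5}}{57379} \approx 0.061352$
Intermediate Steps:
$x{\left(L \right)} = - 8 L \left(6 + L\right)$ ($x{\left(L \right)} = - 4 \left(L + L\right) \left(L + 6\right) = - 4 \cdot 2 L \left(6 + L\right) = - 8 L \left(6 + L\right)$)
$F{\left(A \right)} = - 8 \sqrt{5} \left(6 + \sqrt{5}\right)$ ($F{\left(A \right)} = - 8 \sqrt{4 + 1} \left(6 + \sqrt{4 + 1}\right) = - 8 \sqrt{5} \left(6 + \sqrt{5}\right)$)
$K{\left(t,H \right)} = -40 - 48 \sqrt{5}$
$\frac{-3373 + K{\left(-89,217 \right)}}{-41395 + 37 \left(-18\right) 24} = \frac{-3373 - \left(40 + 48 \sqrt{5}\right)}{-41395 + 37 \left(-18\right) 24} = \frac{-3413 - 48 \sqrt{5}}{-41395 - 15984} = \frac{-3413 - 48 \sqrt{5}}{-57379} = \left(-3413 - 48 \sqrt{5}\right) \left(- \frac{1}{57379}\right) = \frac{3413}{57379} + \frac{48 \sqrt{5}}{57379}$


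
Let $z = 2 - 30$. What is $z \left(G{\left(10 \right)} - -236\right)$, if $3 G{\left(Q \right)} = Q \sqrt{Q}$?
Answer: $-6608 - \frac{280 \sqrt{10}}{3} \approx -6903.1$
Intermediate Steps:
$z = -28$ ($z = 2 - 30 = -28$)
$G{\left(Q \right)} = \frac{Q^{\frac{3}{2}}}{3}$ ($G{\left(Q \right)} = \frac{Q \sqrt{Q}}{3} = \frac{Q^{\frac{3}{2}}}{3}$)
$z \left(G{\left(10 \right)} - -236\right) = - 28 \left(\frac{10^{\frac{3}{2}}}{3} - -236\right) = - 28 \left(\frac{10 \sqrt{10}}{3} + \left(240 - 4\right)\right) = - 28 \left(\frac{10 \sqrt{10}}{3} + 236\right) = - 28 \left(236 + \frac{10 \sqrt{10}}{3}\right) = -6608 - \frac{280 \sqrt{10}}{3}$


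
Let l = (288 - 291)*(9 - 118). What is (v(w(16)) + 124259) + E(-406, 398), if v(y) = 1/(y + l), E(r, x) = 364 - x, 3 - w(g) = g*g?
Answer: 9192651/74 ≈ 1.2423e+5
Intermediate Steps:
w(g) = 3 - g**2 (w(g) = 3 - g*g = 3 - g**2)
l = 327 (l = -3*(-109) = 327)
v(y) = 1/(327 + y) (v(y) = 1/(y + 327) = 1/(327 + y))
(v(w(16)) + 124259) + E(-406, 398) = (1/(327 + (3 - 1*16**2)) + 124259) + (364 - 1*398) = (1/(327 + (3 - 1*256)) + 124259) + (364 - 398) = (1/(327 + (3 - 256)) + 124259) - 34 = (1/(327 - 253) + 124259) - 34 = (1/74 + 124259) - 34 = 9195167/74 - 34 = 9192651/74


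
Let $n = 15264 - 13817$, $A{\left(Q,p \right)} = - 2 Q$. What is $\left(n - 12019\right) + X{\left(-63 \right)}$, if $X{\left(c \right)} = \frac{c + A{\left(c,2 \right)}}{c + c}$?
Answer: $- \frac{21145}{2} \approx -10573.0$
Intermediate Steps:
$n = 1447$ ($n = 15264 - 13817 = 1447$)
$X{\left(c \right)} = - \frac{1}{2}$ ($X{\left(c \right)} = \frac{c - 2 c}{c + c} = \frac{\left(-1\right) c}{2 c} = - c \frac{1}{2 c} = - \frac{1}{2}$)
$\left(n - 12019\right) + X{\left(-63 \right)} = \left(1447 - 12019\right) - \frac{1}{2} = -10572 - \frac{1}{2} = - \frac{21145}{2}$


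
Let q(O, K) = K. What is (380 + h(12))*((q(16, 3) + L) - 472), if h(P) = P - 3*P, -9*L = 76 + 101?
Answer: -521896/3 ≈ -1.7397e+5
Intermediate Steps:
L = -59/3 (L = -(76 + 101)/9 = -⅑*177 = -59/3 ≈ -19.667)
h(P) = -2*P
(380 + h(12))*((q(16, 3) + L) - 472) = (380 - 2*12)*((3 - 59/3) - 472) = (380 - 24)*(-50/3 - 472) = 356*(-1466/3) = -521896/3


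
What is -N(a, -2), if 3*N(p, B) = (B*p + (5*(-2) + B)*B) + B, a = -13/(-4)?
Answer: -31/6 ≈ -5.1667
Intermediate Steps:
a = 13/4 (a = -13*(-1/4) = 13/4 ≈ 3.2500)
N(p, B) = B/3 + B*p/3 + B*(-10 + B)/3 (N(p, B) = ((B*p + (5*(-2) + B)*B) + B)/3 = ((B*p + (-10 + B)*B) + B)/3 = ((B*p + B*(-10 + B)) + B)/3 = (B + B*p + B*(-10 + B))/3 = B/3 + B*p/3 + B*(-10 + B)/3)
-N(a, -2) = -(-2)*(-9 - 2 + 13/4)/3 = -(-2)*(-31)/(3*4) = -1*31/6 = -31/6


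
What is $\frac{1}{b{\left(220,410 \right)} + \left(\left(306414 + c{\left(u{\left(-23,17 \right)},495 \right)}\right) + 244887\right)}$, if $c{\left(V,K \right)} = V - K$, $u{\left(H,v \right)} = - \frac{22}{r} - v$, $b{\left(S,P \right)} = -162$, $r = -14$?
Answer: $\frac{7}{3854400} \approx 1.8161 \cdot 10^{-6}$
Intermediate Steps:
$u{\left(H,v \right)} = \frac{11}{7} - v$ ($u{\left(H,v \right)} = - \frac{22}{-14} - v = \left(-22\right) \left(- \frac{1}{14}\right) - v = \frac{11}{7} - v$)
$\frac{1}{b{\left(220,410 \right)} + \left(\left(306414 + c{\left(u{\left(-23,17 \right)},495 \right)}\right) + 244887\right)} = \frac{1}{-162 + \left(\left(306414 + \left(\left(\frac{11}{7} - 17\right) - 495\right)\right) + 244887\right)} = \frac{1}{-162 + \left(\left(306414 - \frac{3573}{7}\right) + 244887\right)} = \frac{1}{-162 + \left(\frac{2141325}{7} + 244887\right)} = \frac{1}{-162 + \frac{3855534}{7}} = \frac{1}{\frac{3854400}{7}} = \frac{7}{3854400}$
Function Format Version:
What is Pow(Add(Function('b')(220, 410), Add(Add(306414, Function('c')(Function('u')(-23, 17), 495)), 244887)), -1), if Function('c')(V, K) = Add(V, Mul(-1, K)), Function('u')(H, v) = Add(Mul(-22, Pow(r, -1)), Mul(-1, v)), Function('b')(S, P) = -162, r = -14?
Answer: Rational(7, 3854400) ≈ 1.8161e-6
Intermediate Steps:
Function('u')(H, v) = Add(Rational(11, 7), Mul(-1, v)) (Function('u')(H, v) = Add(Mul(-22, Pow(-14, -1)), Mul(-1, v)) = Add(Mul(-22, Rational(-1, 14)), Mul(-1, v)) = Add(Rational(11, 7), Mul(-1, v)))
Pow(Add(Function('b')(220, 410), Add(Add(306414, Function('c')(Function('u')(-23, 17), 495)), 244887)), -1) = Pow(Add(-162, Add(Add(306414, Add(Add(Rational(11, 7), Mul(-1, 17)), Mul(-1, 495))), 244887)), -1) = Pow(Add(-162, Add(Add(306414, Add(Add(Rational(11, 7), -17), -495)), 244887)), -1) = Pow(Add(-162, Add(Add(306414, Add(Rational(-108, 7), -495)), 244887)), -1) = Pow(Add(-162, Add(Add(306414, Rational(-3573, 7)), 244887)), -1) = Pow(Add(-162, Add(Rational(2141325, 7), 244887)), -1) = Pow(Add(-162, Rational(3855534, 7)), -1) = Pow(Rational(3854400, 7), -1) = Rational(7, 3854400)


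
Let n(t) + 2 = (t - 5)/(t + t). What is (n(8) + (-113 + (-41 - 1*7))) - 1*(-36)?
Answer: -2029/16 ≈ -126.81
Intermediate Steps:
n(t) = -2 + (-5 + t)/(2*t) (n(t) = -2 + (t - 5)/(t + t) = -2 + (-5 + t)/((2*t)) = -2 + (-5 + t)*(1/(2*t)) = -2 + (-5 + t)/(2*t))
(n(8) + (-113 + (-41 - 1*7))) - 1*(-36) = ((½)*(-5 - 3*8)/8 + (-113 + (-41 - 1*7))) - 1*(-36) = ((½)*(⅛)*(-5 - 24) + (-113 + (-41 - 7))) + 36 = ((½)*(⅛)*(-29) + (-113 - 48)) + 36 = (-29/16 - 161) + 36 = -2605/16 + 36 = -2029/16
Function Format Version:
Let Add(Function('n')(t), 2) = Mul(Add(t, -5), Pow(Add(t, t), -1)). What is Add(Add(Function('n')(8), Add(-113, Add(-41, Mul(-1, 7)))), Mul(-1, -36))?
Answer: Rational(-2029, 16) ≈ -126.81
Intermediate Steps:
Function('n')(t) = Add(-2, Mul(Rational(1, 2), Pow(t, -1), Add(-5, t))) (Function('n')(t) = Add(-2, Mul(Add(t, -5), Pow(Add(t, t), -1))) = Add(-2, Mul(Add(-5, t), Pow(Mul(2, t), -1))) = Add(-2, Mul(Add(-5, t), Mul(Rational(1, 2), Pow(t, -1)))) = Add(-2, Mul(Rational(1, 2), Pow(t, -1), Add(-5, t))))
Add(Add(Function('n')(8), Add(-113, Add(-41, Mul(-1, 7)))), Mul(-1, -36)) = Add(Add(Mul(Rational(1, 2), Pow(8, -1), Add(-5, Mul(-3, 8))), Add(-113, Add(-41, Mul(-1, 7)))), Mul(-1, -36)) = Add(Add(Mul(Rational(1, 2), Rational(1, 8), Add(-5, -24)), Add(-113, Add(-41, -7))), 36) = Add(Add(Mul(Rational(1, 2), Rational(1, 8), -29), Add(-113, -48)), 36) = Add(Add(Rational(-29, 16), -161), 36) = Add(Rational(-2605, 16), 36) = Rational(-2029, 16)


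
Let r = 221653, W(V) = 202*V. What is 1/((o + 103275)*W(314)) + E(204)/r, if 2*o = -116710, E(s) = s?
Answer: 581234116693/631530571261280 ≈ 0.00092036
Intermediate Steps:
o = -58355 (o = (1/2)*(-116710) = -58355)
1/((o + 103275)*W(314)) + E(204)/r = 1/((-58355 + 103275)*((202*314))) + 204/221653 = 1/(44920*63428) + 204*(1/221653) = (1/44920)*(1/63428) + 204/221653 = 1/2849185760 + 204/221653 = 581234116693/631530571261280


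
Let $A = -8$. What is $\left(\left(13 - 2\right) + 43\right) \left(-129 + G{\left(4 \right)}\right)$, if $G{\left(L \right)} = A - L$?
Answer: $-7614$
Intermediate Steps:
$G{\left(L \right)} = -8 - L$
$\left(\left(13 - 2\right) + 43\right) \left(-129 + G{\left(4 \right)}\right) = \left(\left(13 - 2\right) + 43\right) \left(-129 - 12\right) = \left(11 + 43\right) \left(-129 - 12\right) = 54 \left(-129 - 12\right) = 54 \left(-141\right) = -7614$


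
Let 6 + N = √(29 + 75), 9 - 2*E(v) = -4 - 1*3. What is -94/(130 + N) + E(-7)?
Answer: 13815/1909 + 47*√26/3818 ≈ 7.2995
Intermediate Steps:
E(v) = 8 (E(v) = 9/2 - (-4 - 1*3)/2 = 9/2 - (-4 - 3)/2 = 9/2 - ½*(-7) = 9/2 + 7/2 = 8)
N = -6 + 2*√26 (N = -6 + √(29 + 75) = -6 + √104 = -6 + 2*√26 ≈ 4.1980)
-94/(130 + N) + E(-7) = -94/(130 + (-6 + 2*√26)) + 8 = -94/(124 + 2*√26) + 8 = 8 - 94/(124 + 2*√26)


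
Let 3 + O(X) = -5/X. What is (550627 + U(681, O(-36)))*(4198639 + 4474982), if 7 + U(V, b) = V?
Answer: 4781775930921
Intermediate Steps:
O(X) = -3 - 5/X
U(V, b) = -7 + V
(550627 + U(681, O(-36)))*(4198639 + 4474982) = (550627 + (-7 + 681))*(4198639 + 4474982) = (550627 + 674)*8673621 = 551301*8673621 = 4781775930921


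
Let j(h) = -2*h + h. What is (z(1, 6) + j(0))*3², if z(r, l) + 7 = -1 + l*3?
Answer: 90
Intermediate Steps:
j(h) = -h
z(r, l) = -8 + 3*l (z(r, l) = -7 + (-1 + l*3) = -7 + (-1 + 3*l) = -8 + 3*l)
(z(1, 6) + j(0))*3² = ((-8 + 3*6) - 1*0)*3² = ((-8 + 18) + 0)*9 = (10 + 0)*9 = 10*9 = 90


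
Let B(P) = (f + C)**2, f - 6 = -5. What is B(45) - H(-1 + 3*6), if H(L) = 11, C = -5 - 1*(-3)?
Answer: -10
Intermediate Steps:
f = 1 (f = 6 - 5 = 1)
C = -2 (C = -5 + 3 = -2)
B(P) = 1 (B(P) = (1 - 2)**2 = (-1)**2 = 1)
B(45) - H(-1 + 3*6) = 1 - 1*11 = 1 - 11 = -10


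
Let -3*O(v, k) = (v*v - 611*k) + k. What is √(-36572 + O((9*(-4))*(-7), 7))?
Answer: 5*I*√20274/3 ≈ 237.31*I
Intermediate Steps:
O(v, k) = -v²/3 + 610*k/3 (O(v, k) = -((v*v - 611*k) + k)/3 = -((v² - 611*k) + k)/3 = -(v² - 610*k)/3 = -v²/3 + 610*k/3)
√(-36572 + O((9*(-4))*(-7), 7)) = √(-36572 + (-((9*(-4))*(-7))²/3 + (610/3)*7)) = √(-36572 + (-(-36*(-7))²/3 + 4270/3)) = √(-36572 + (-⅓*252² + 4270/3)) = √(-36572 + (-⅓*63504 + 4270/3)) = √(-36572 + (-21168 + 4270/3)) = √(-36572 - 59234/3) = √(-168950/3) = 5*I*√20274/3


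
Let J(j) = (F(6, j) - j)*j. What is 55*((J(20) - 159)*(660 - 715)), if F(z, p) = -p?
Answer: 2900975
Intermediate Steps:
J(j) = -2*j**2 (J(j) = (-j - j)*j = (-2*j)*j = -2*j**2)
55*((J(20) - 159)*(660 - 715)) = 55*((-2*20**2 - 159)*(660 - 715)) = 55*((-2*400 - 159)*(-55)) = 55*((-800 - 159)*(-55)) = 55*(-959*(-55)) = 55*52745 = 2900975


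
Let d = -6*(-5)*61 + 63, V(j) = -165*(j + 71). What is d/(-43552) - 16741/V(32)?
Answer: 696932497/740166240 ≈ 0.94159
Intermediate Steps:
V(j) = -11715 - 165*j (V(j) = -165*(71 + j) = -5*(2343 + 33*j) = -11715 - 165*j)
d = 1893 (d = 30*61 + 63 = 1830 + 63 = 1893)
d/(-43552) - 16741/V(32) = 1893/(-43552) - 16741/(-11715 - 165*32) = 1893*(-1/43552) - 16741/(-11715 - 5280) = -1893/43552 - 16741/(-16995) = -1893/43552 - 16741*(-1/16995) = -1893/43552 + 16741/16995 = 696932497/740166240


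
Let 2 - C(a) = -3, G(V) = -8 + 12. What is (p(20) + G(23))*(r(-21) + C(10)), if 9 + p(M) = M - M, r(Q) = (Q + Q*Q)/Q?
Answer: 75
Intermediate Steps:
G(V) = 4
C(a) = 5 (C(a) = 2 - 1*(-3) = 2 + 3 = 5)
r(Q) = (Q + Q**2)/Q
p(M) = -9 (p(M) = -9 + (M - M) = -9 + 0 = -9)
(p(20) + G(23))*(r(-21) + C(10)) = (-9 + 4)*((1 - 21) + 5) = -5*(-20 + 5) = -5*(-15) = 75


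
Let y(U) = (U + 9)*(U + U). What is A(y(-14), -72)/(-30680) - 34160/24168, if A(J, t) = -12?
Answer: -32741837/23171070 ≈ -1.4130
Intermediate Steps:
y(U) = 2*U*(9 + U) (y(U) = (9 + U)*(2*U) = 2*U*(9 + U))
A(y(-14), -72)/(-30680) - 34160/24168 = -12/(-30680) - 34160/24168 = -12*(-1/30680) - 34160*1/24168 = 3/7670 - 4270/3021 = -32741837/23171070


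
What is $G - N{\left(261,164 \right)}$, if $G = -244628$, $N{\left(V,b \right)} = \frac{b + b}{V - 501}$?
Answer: $- \frac{7338799}{30} \approx -2.4463 \cdot 10^{5}$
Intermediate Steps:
$N{\left(V,b \right)} = \frac{2 b}{-501 + V}$
$G - N{\left(261,164 \right)} = -244628 - 2 \cdot 164 \frac{1}{-501 + 261} = -244628 - 2 \cdot 164 \frac{1}{-240} = -244628 - 2 \cdot 164 \left(- \frac{1}{240}\right) = -244628 - - \frac{41}{30} = -244628 + \frac{41}{30} = - \frac{7338799}{30}$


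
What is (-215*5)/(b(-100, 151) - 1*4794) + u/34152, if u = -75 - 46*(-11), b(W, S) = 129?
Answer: 2581601/10621272 ≈ 0.24306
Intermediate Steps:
u = 431 (u = -75 + 506 = 431)
(-215*5)/(b(-100, 151) - 1*4794) + u/34152 = (-215*5)/(129 - 1*4794) + 431/34152 = -1075/(129 - 4794) + 431*(1/34152) = -1075/(-4665) + 431/34152 = -1075*(-1/4665) + 431/34152 = 215/933 + 431/34152 = 2581601/10621272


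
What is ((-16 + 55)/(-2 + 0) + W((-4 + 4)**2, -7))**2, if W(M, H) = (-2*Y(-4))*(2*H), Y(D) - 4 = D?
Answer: 1521/4 ≈ 380.25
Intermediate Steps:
Y(D) = 4 + D
W(M, H) = 0 (W(M, H) = (-2*(4 - 4))*(2*H) = (-2*0)*(2*H) = 0*(2*H) = 0)
((-16 + 55)/(-2 + 0) + W((-4 + 4)**2, -7))**2 = ((-16 + 55)/(-2 + 0) + 0)**2 = (39/(-2) + 0)**2 = (39*(-1/2) + 0)**2 = (-39/2 + 0)**2 = (-39/2)**2 = 1521/4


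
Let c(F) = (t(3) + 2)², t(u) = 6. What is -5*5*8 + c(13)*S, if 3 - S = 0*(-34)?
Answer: -8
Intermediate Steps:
c(F) = 64 (c(F) = (6 + 2)² = 8² = 64)
S = 3 (S = 3 - 0*(-34) = 3 - 1*0 = 3 + 0 = 3)
-5*5*8 + c(13)*S = -5*5*8 + 64*3 = -25*8 + 192 = -200 + 192 = -8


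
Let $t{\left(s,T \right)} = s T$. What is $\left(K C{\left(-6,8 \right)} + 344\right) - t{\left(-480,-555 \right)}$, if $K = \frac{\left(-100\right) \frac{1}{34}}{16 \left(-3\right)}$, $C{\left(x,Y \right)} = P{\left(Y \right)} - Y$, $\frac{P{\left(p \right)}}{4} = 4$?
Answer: $- \frac{13568831}{51} \approx -2.6606 \cdot 10^{5}$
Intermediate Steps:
$t{\left(s,T \right)} = T s$
$P{\left(p \right)} = 16$ ($P{\left(p \right)} = 4 \cdot 4 = 16$)
$C{\left(x,Y \right)} = 16 - Y$
$K = \frac{25}{408}$ ($K = \frac{\left(-100\right) \frac{1}{34}}{-48} = \left(- \frac{50}{17}\right) \left(- \frac{1}{48}\right) = \frac{25}{408} \approx 0.061275$)
$\left(K C{\left(-6,8 \right)} + 344\right) - t{\left(-480,-555 \right)} = \left(\frac{25 \left(16 - 8\right)}{408} + 344\right) - \left(-555\right) \left(-480\right) = \left(\frac{25 \left(16 - 8\right)}{408} + 344\right) - 266400 = \left(\frac{25}{408} \cdot 8 + 344\right) - 266400 = \left(\frac{25}{51} + 344\right) - 266400 = \frac{17569}{51} - 266400 = - \frac{13568831}{51}$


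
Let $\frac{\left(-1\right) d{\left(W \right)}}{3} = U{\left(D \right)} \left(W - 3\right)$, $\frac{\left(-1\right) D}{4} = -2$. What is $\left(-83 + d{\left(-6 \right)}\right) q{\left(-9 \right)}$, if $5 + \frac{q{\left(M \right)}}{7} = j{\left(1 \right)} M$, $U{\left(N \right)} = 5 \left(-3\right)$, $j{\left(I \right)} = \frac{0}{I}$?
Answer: $17080$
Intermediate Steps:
$j{\left(I \right)} = 0$
$D = 8$ ($D = \left(-4\right) \left(-2\right) = 8$)
$U{\left(N \right)} = -15$
$d{\left(W \right)} = -135 + 45 W$ ($d{\left(W \right)} = - 3 \left(- 15 \left(W - 3\right)\right) = - 3 \left(- 15 \left(-3 + W\right)\right) = - 3 \left(45 - 15 W\right) = -135 + 45 W$)
$q{\left(M \right)} = -35$ ($q{\left(M \right)} = -35 + 7 \cdot 0 M = -35 + 7 \cdot 0 = -35 + 0 = -35$)
$\left(-83 + d{\left(-6 \right)}\right) q{\left(-9 \right)} = \left(-83 + \left(-135 + 45 \left(-6\right)\right)\right) \left(-35\right) = \left(-83 - 405\right) \left(-35\right) = \left(-488\right) \left(-35\right) = 17080$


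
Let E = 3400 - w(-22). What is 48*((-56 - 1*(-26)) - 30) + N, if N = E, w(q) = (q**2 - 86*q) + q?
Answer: -1834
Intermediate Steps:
w(q) = q**2 - 85*q
E = 1046 (E = 3400 - (-22)*(-85 - 22) = 3400 - (-22)*(-107) = 3400 - 1*2354 = 3400 - 2354 = 1046)
N = 1046
48*((-56 - 1*(-26)) - 30) + N = 48*((-56 - 1*(-26)) - 30) + 1046 = 48*((-56 + 26) - 30) + 1046 = 48*(-30 - 30) + 1046 = 48*(-60) + 1046 = -2880 + 1046 = -1834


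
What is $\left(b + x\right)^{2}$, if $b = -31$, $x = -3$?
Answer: $1156$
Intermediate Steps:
$\left(b + x\right)^{2} = \left(-31 - 3\right)^{2} = \left(-34\right)^{2} = 1156$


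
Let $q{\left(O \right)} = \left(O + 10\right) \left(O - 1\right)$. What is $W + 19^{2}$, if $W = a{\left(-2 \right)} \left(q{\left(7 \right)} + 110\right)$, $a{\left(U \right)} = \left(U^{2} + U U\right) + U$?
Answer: $1633$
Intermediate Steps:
$q{\left(O \right)} = \left(-1 + O\right) \left(10 + O\right)$ ($q{\left(O \right)} = \left(10 + O\right) \left(-1 + O\right) = \left(-1 + O\right) \left(10 + O\right)$)
$a{\left(U \right)} = U + 2 U^{2}$ ($a{\left(U \right)} = \left(U^{2} + U^{2}\right) + U = 2 U^{2} + U = U + 2 U^{2}$)
$W = 1272$ ($W = - 2 \left(1 + 2 \left(-2\right)\right) \left(\left(-10 + 7^{2} + 9 \cdot 7\right) + 110\right) = - 2 \left(1 - 4\right) \left(\left(-10 + 49 + 63\right) + 110\right) = \left(-2\right) \left(-3\right) \left(102 + 110\right) = 6 \cdot 212 = 1272$)
$W + 19^{2} = 1272 + 19^{2} = 1272 + 361 = 1633$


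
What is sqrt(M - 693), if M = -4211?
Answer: 2*I*sqrt(1226) ≈ 70.029*I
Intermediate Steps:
sqrt(M - 693) = sqrt(-4211 - 693) = sqrt(-4904) = 2*I*sqrt(1226)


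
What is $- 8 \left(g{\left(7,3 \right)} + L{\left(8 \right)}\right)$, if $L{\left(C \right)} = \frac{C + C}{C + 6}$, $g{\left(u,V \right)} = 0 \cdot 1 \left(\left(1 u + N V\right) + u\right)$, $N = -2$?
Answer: $- \frac{64}{7} \approx -9.1429$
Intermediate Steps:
$g{\left(u,V \right)} = 0$ ($g{\left(u,V \right)} = 0 \cdot 1 \left(\left(1 u - 2 V\right) + u\right) = 0 \left(\left(u - 2 V\right) + u\right) = 0 \left(- 2 V + 2 u\right) = 0$)
$L{\left(C \right)} = \frac{2 C}{6 + C}$
$- 8 \left(g{\left(7,3 \right)} + L{\left(8 \right)}\right) = - 8 \left(0 + 2 \cdot 8 \frac{1}{6 + 8}\right) = - 8 \left(0 + 2 \cdot 8 \cdot \frac{1}{14}\right) = - 8 \left(0 + \frac{8}{7}\right) = \left(-8\right) \frac{8}{7} = - \frac{64}{7}$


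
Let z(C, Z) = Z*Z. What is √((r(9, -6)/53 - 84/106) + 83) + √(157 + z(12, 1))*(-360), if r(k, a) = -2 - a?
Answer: -360*√158 + 7*√4717/53 ≈ -4516.1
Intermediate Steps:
z(C, Z) = Z²
√((r(9, -6)/53 - 84/106) + 83) + √(157 + z(12, 1))*(-360) = √(((-2 - 1*(-6))/53 - 84/106) + 83) + √(157 + 1²)*(-360) = √(((-2 + 6)*(1/53) - 84*1/106) + 83) + √(157 + 1)*(-360) = √((4*(1/53) - 42/53) + 83) + √158*(-360) = √((4/53 - 42/53) + 83) - 360*√158 = √(-38/53 + 83) - 360*√158 = √(4361/53) - 360*√158 = 7*√4717/53 - 360*√158 = -360*√158 + 7*√4717/53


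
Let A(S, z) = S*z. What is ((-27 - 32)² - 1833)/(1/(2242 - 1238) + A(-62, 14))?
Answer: -1654592/871471 ≈ -1.8986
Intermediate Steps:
((-27 - 32)² - 1833)/(1/(2242 - 1238) + A(-62, 14)) = ((-27 - 32)² - 1833)/(1/(2242 - 1238) - 62*14) = ((-59)² - 1833)/(1/1004 - 868) = (3481 - 1833)/(1/1004 - 868) = 1648/(-871471/1004) = 1648*(-1004/871471) = -1654592/871471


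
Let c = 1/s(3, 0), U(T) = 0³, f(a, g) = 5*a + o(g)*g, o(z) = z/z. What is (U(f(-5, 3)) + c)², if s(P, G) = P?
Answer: ⅑ ≈ 0.11111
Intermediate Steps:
o(z) = 1
f(a, g) = g + 5*a (f(a, g) = 5*a + 1*g = 5*a + g = g + 5*a)
U(T) = 0
c = ⅓ (c = 1/3 = ⅓ ≈ 0.33333)
(U(f(-5, 3)) + c)² = (0 + ⅓)² = (⅓)² = ⅑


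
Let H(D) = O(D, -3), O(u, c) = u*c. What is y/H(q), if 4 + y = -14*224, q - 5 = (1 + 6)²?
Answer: 1570/81 ≈ 19.383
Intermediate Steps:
q = 54 (q = 5 + (1 + 6)² = 5 + 7² = 5 + 49 = 54)
O(u, c) = c*u
H(D) = -3*D
y = -3140 (y = -4 - 14*224 = -4 - 3136 = -3140)
y/H(q) = -3140/((-3*54)) = -3140/(-162) = -3140*(-1/162) = 1570/81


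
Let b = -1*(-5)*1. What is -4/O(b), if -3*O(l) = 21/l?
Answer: 20/7 ≈ 2.8571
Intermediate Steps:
b = 5 (b = 5*1 = 5)
O(l) = -7/l
-4/O(b) = -4/((-7/5)) = -4/((-7*⅕)) = -4/(-7/5) = -4*(-5/7) = 20/7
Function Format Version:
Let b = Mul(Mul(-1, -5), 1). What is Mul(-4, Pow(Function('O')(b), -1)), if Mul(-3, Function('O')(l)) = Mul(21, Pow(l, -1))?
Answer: Rational(20, 7) ≈ 2.8571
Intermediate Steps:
b = 5 (b = Mul(5, 1) = 5)
Function('O')(l) = Mul(-7, Pow(l, -1)) (Function('O')(l) = Mul(Rational(-1, 3), Mul(21, Pow(l, -1))) = Mul(-7, Pow(l, -1)))
Mul(-4, Pow(Function('O')(b), -1)) = Mul(-4, Pow(Mul(-7, Pow(5, -1)), -1)) = Mul(-4, Pow(Mul(-7, Rational(1, 5)), -1)) = Mul(-4, Pow(Rational(-7, 5), -1)) = Mul(-4, Rational(-5, 7)) = Rational(20, 7)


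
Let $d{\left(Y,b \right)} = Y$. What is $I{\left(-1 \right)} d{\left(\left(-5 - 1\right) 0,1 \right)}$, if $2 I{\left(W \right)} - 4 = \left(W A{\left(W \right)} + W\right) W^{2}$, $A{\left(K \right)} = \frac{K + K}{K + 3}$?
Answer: $0$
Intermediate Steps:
$A{\left(K \right)} = \frac{2 K}{3 + K}$
$I{\left(W \right)} = 2 + \frac{W^{2} \left(W + \frac{2 W^{2}}{3 + W}\right)}{2}$ ($I{\left(W \right)} = 2 + \frac{\left(W \frac{2 W}{3 + W} + W\right) W^{2}}{2} = 2 + \frac{\left(\frac{2 W^{2}}{3 + W} + W\right) W^{2}}{2} = 2 + \frac{\left(W + \frac{2 W^{2}}{3 + W}\right) W^{2}}{2} = 2 + \frac{W^{2} \left(W + \frac{2 W^{2}}{3 + W}\right)}{2}$)
$I{\left(-1 \right)} d{\left(\left(-5 - 1\right) 0,1 \right)} = \frac{\left(-1\right)^{4} + \frac{\left(3 - 1\right) \left(4 + \left(-1\right)^{3}\right)}{2}}{3 - 1} \left(-5 - 1\right) 0 = \frac{1 + \frac{1}{2} \cdot 2 \left(4 - 1\right)}{2} \left(\left(-6\right) 0\right) = \frac{1 + \frac{1}{2} \cdot 2 \cdot 3}{2} \cdot 0 = \frac{1 + 3}{2} \cdot 0 = \frac{1}{2} \cdot 4 \cdot 0 = 2 \cdot 0 = 0$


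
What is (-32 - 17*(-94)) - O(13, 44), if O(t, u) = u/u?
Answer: 1565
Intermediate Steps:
O(t, u) = 1
(-32 - 17*(-94)) - O(13, 44) = (-32 - 17*(-94)) - 1*1 = (-32 + 1598) - 1 = 1566 - 1 = 1565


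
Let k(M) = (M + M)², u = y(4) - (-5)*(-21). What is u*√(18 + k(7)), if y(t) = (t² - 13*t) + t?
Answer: -137*√214 ≈ -2004.1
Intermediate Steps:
y(t) = t² - 12*t
u = -137 (u = 4*(-12 + 4) - (-5)*(-21) = 4*(-8) - 1*105 = -32 - 105 = -137)
k(M) = 4*M² (k(M) = (2*M)² = 4*M²)
u*√(18 + k(7)) = -137*√(18 + 4*7²) = -137*√(18 + 4*49) = -137*√(18 + 196) = -137*√214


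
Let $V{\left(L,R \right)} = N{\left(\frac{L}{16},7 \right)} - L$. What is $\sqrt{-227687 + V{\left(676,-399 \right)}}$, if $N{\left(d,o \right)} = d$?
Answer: $\frac{i \sqrt{913283}}{2} \approx 477.83 i$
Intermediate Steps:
$V{\left(L,R \right)} = - \frac{15 L}{16}$ ($V{\left(L,R \right)} = \frac{L}{16} - L = - \frac{15 L}{16}$)
$\sqrt{-227687 + V{\left(676,-399 \right)}} = \sqrt{-227687 - \frac{2535}{4}} = \sqrt{- \frac{913283}{4}} = \frac{i \sqrt{913283}}{2}$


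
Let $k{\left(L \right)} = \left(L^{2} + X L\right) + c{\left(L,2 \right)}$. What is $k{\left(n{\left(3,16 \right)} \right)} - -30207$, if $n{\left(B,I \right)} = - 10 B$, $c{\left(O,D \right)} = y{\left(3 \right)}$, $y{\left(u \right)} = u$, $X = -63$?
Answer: $33000$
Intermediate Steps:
$c{\left(O,D \right)} = 3$
$k{\left(L \right)} = 3 + L^{2} - 63 L$ ($k{\left(L \right)} = \left(L^{2} - 63 L\right) + 3 = 3 + L^{2} - 63 L$)
$k{\left(n{\left(3,16 \right)} \right)} - -30207 = \left(3 + \left(\left(-10\right) 3\right)^{2} - 63 \left(\left(-10\right) 3\right)\right) - -30207 = \left(3 + \left(-30\right)^{2} - -1890\right) + 30207 = \left(3 + 900 + 1890\right) + 30207 = 2793 + 30207 = 33000$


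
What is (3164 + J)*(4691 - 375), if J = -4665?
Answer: -6478316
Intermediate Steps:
(3164 + J)*(4691 - 375) = (3164 - 4665)*(4691 - 375) = -1501*4316 = -6478316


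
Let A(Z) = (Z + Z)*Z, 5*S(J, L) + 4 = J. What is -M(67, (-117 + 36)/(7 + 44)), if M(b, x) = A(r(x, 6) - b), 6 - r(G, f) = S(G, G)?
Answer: -2072648/289 ≈ -7171.8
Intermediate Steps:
S(J, L) = -⅘ + J/5
r(G, f) = 34/5 - G/5 (r(G, f) = 6 - (-⅘ + G/5) = 6 + (⅘ - G/5) = 34/5 - G/5)
A(Z) = 2*Z² (A(Z) = (2*Z)*Z = 2*Z²)
M(b, x) = 2*(34/5 - b - x/5)² (M(b, x) = 2*((34/5 - x/5) - b)² = 2*(34/5 - b - x/5)²)
-M(67, (-117 + 36)/(7 + 44)) = -2*(-34 + (-117 + 36)/(7 + 44) + 5*67)²/25 = -2*(-34 - 81/51 + 335)²/25 = -2*(-34 - 81*1/51 + 335)²/25 = -2*(-34 - 27/17 + 335)²/25 = -2*(5090/17)²/25 = -2*25908100/(25*289) = -1*2072648/289 = -2072648/289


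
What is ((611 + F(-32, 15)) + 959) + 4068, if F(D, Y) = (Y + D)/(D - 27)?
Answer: 332659/59 ≈ 5638.3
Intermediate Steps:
F(D, Y) = (D + Y)/(-27 + D)
((611 + F(-32, 15)) + 959) + 4068 = ((611 + (-32 + 15)/(-27 - 32)) + 959) + 4068 = ((611 - 17/(-59)) + 959) + 4068 = ((611 - 1/59*(-17)) + 959) + 4068 = ((611 + 17/59) + 959) + 4068 = (36066/59 + 959) + 4068 = 92647/59 + 4068 = 332659/59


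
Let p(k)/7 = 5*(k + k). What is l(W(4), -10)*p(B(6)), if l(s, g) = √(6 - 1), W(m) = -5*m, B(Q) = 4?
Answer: 280*√5 ≈ 626.10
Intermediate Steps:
l(s, g) = √5
p(k) = 70*k (p(k) = 7*(5*(k + k)) = 7*(5*(2*k)) = 7*(10*k) = 70*k)
l(W(4), -10)*p(B(6)) = √5*(70*4) = √5*280 = 280*√5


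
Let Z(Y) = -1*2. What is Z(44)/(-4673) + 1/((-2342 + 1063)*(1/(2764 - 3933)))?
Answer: 5465295/5976767 ≈ 0.91442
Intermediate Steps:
Z(Y) = -2
Z(44)/(-4673) + 1/((-2342 + 1063)*(1/(2764 - 3933))) = -2/(-4673) + 1/((-2342 + 1063)*(1/(2764 - 3933))) = -2*(-1/4673) + 1/((-1279)*(1/(-1169))) = 2/4673 - 1/(1279*(-1/1169)) = 2/4673 - 1/1279*(-1169) = 2/4673 + 1169/1279 = 5465295/5976767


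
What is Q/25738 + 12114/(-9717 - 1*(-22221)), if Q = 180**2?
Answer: 59743311/26818996 ≈ 2.2276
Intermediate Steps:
Q = 32400
Q/25738 + 12114/(-9717 - 1*(-22221)) = 32400/25738 + 12114/(-9717 - 1*(-22221)) = 32400*(1/25738) + 12114/(-9717 + 22221) = 16200/12869 + 12114/12504 = 16200/12869 + 12114*(1/12504) = 16200/12869 + 2019/2084 = 59743311/26818996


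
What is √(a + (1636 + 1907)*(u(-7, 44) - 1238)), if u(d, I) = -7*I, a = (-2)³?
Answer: I*√5477486 ≈ 2340.4*I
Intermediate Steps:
a = -8
√(a + (1636 + 1907)*(u(-7, 44) - 1238)) = √(-8 + (1636 + 1907)*(-7*44 - 1238)) = √(-8 + 3543*(-308 - 1238)) = √(-8 + 3543*(-1546)) = √(-8 - 5477478) = √(-5477486) = I*√5477486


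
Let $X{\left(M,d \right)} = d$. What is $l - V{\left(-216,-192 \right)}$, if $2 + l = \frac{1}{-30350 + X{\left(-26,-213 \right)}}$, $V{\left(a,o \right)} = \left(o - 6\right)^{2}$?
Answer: $- \frac{1198252979}{30563} \approx -39206.0$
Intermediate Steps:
$V{\left(a,o \right)} = \left(-6 + o\right)^{2}$
$l = - \frac{61127}{30563}$ ($l = -2 + \frac{1}{-30350 - 213} = -2 + \frac{1}{-30563} = -2 - \frac{1}{30563} = - \frac{61127}{30563} \approx -2.0$)
$l - V{\left(-216,-192 \right)} = - \frac{61127}{30563} - \left(-6 - 192\right)^{2} = - \frac{61127}{30563} - \left(-198\right)^{2} = - \frac{61127}{30563} - 39204 = - \frac{1198252979}{30563}$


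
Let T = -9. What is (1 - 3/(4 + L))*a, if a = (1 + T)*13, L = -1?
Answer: 0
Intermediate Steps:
a = -104 (a = (1 - 9)*13 = -8*13 = -104)
(1 - 3/(4 + L))*a = (1 - 3/(4 - 1))*(-104) = (1 - 3/3)*(-104) = (1 + (1/3)*(-3))*(-104) = (1 - 1)*(-104) = 0*(-104) = 0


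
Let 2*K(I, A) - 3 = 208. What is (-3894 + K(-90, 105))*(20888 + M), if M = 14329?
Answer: -266839209/2 ≈ -1.3342e+8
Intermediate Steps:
K(I, A) = 211/2 (K(I, A) = 3/2 + (½)*208 = 3/2 + 104 = 211/2)
(-3894 + K(-90, 105))*(20888 + M) = (-3894 + 211/2)*(20888 + 14329) = -7577/2*35217 = -266839209/2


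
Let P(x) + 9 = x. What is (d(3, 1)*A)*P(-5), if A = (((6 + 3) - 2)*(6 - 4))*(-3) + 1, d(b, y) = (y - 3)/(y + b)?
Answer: -287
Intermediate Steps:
d(b, y) = (-3 + y)/(b + y)
P(x) = -9 + x
A = -41 (A = ((9 - 2)*2)*(-3) + 1 = (7*2)*(-3) + 1 = 14*(-3) + 1 = -42 + 1 = -41)
(d(3, 1)*A)*P(-5) = (((-3 + 1)/(3 + 1))*(-41))*(-9 - 5) = ((-2/4)*(-41))*(-14) = (((¼)*(-2))*(-41))*(-14) = -½*(-41)*(-14) = (41/2)*(-14) = -287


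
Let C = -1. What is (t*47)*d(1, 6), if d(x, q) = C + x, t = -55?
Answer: 0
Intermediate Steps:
d(x, q) = -1 + x
(t*47)*d(1, 6) = (-55*47)*(-1 + 1) = -2585*0 = 0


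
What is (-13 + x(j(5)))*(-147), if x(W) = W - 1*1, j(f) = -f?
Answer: 2793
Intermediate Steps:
x(W) = -1 + W (x(W) = W - 1 = -1 + W)
(-13 + x(j(5)))*(-147) = (-13 + (-1 - 1*5))*(-147) = (-13 + (-1 - 5))*(-147) = (-13 - 6)*(-147) = -19*(-147) = 2793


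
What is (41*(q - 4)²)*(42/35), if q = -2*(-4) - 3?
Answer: 246/5 ≈ 49.200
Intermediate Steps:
q = 5 (q = 8 - 3 = 5)
(41*(q - 4)²)*(42/35) = (41*(5 - 4)²)*(42/35) = (41*1²)*(42*(1/35)) = (41*1)*(6/5) = 41*(6/5) = 246/5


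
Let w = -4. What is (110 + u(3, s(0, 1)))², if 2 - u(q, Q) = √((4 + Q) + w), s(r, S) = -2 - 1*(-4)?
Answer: (112 - √2)² ≈ 12229.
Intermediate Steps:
s(r, S) = 2 (s(r, S) = -2 + 4 = 2)
u(q, Q) = 2 - √Q (u(q, Q) = 2 - √((4 + Q) - 4) = 2 - √Q)
(110 + u(3, s(0, 1)))² = (110 + (2 - √2))² = (112 - √2)²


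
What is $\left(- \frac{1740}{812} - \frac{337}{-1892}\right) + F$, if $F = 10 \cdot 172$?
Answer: $\frac{22753659}{13244} \approx 1718.0$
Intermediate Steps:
$F = 1720$
$\left(- \frac{1740}{812} - \frac{337}{-1892}\right) + F = \left(- \frac{1740}{812} - \frac{337}{-1892}\right) + 1720 = \left(\left(-1740\right) \frac{1}{812} - - \frac{337}{1892}\right) + 1720 = \left(- \frac{15}{7} + \frac{337}{1892}\right) + 1720 = - \frac{26021}{13244} + 1720 = \frac{22753659}{13244}$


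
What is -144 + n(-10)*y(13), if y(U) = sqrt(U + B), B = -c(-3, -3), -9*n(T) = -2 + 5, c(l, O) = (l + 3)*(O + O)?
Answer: -144 - sqrt(13)/3 ≈ -145.20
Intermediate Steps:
c(l, O) = 2*O*(3 + l) (c(l, O) = (3 + l)*(2*O) = 2*O*(3 + l))
n(T) = -1/3 (n(T) = -(-2 + 5)/9 = -1/9*3 = -1/3)
B = 0 (B = -2*(-3)*(3 - 3) = -2*(-3)*0 = -0 = -1*0 = 0)
y(U) = sqrt(U) (y(U) = sqrt(U + 0) = sqrt(U))
-144 + n(-10)*y(13) = -144 - sqrt(13)/3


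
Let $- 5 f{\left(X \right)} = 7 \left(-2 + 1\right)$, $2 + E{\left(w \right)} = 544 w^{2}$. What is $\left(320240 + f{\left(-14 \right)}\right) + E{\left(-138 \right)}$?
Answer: $\frac{53400877}{5} \approx 1.068 \cdot 10^{7}$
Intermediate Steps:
$E{\left(w \right)} = -2 + 544 w^{2}$
$f{\left(X \right)} = \frac{7}{5}$ ($f{\left(X \right)} = - \frac{7 \left(-2 + 1\right)}{5} = - \frac{7 \left(-1\right)}{5} = \left(- \frac{1}{5}\right) \left(-7\right) = \frac{7}{5}$)
$\left(320240 + f{\left(-14 \right)}\right) + E{\left(-138 \right)} = \left(320240 + \frac{7}{5}\right) - \left(2 - 544 \left(-138\right)^{2}\right) = \frac{1601207}{5} + \left(-2 + 544 \cdot 19044\right) = \frac{1601207}{5} + \left(-2 + 10359936\right) = \frac{1601207}{5} + 10359934 = \frac{53400877}{5}$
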